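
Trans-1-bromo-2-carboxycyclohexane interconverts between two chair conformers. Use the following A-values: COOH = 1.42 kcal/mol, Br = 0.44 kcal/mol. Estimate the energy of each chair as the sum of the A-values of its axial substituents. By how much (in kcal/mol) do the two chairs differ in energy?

C1 and C2 have opposite parity, so for the trans isomer the two substituents are e,e in one chair and a,a in the other.
Chair I (carboxyl axial, bromo axial): E = 1.86 kcal/mol.
Chair II (carboxyl equatorial, bromo equatorial): E = 0.00 kcal/mol.
ΔE = 1.86 − 0.00 = 1.86 kcal/mol; chair II is more stable.

1.86 kcal/mol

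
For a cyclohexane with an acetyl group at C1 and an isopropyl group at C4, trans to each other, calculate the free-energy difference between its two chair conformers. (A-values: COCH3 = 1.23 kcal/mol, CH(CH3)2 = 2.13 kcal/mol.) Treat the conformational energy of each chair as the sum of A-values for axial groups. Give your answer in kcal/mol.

3.36 kcal/mol

C1 and C4 have opposite parity, so for the trans isomer the two substituents are e,e in one chair and a,a in the other.
Chair I (acetyl axial, isopropyl axial): E = 3.36 kcal/mol.
Chair II (acetyl equatorial, isopropyl equatorial): E = 0.00 kcal/mol.
ΔE = 3.36 − 0.00 = 3.36 kcal/mol; chair II is more stable.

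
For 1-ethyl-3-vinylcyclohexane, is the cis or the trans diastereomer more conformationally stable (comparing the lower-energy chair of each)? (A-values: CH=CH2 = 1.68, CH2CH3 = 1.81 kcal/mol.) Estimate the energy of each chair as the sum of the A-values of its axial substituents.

cis

At 1,3 positions (parity same): cis → (e,e or a,a); trans → (a,e or e,a).
Best chair for cis: E = 0.00 kcal/mol; best chair for trans: E = 1.68 kcal/mol.
The cis isomer is lower by 1.68 kcal/mol.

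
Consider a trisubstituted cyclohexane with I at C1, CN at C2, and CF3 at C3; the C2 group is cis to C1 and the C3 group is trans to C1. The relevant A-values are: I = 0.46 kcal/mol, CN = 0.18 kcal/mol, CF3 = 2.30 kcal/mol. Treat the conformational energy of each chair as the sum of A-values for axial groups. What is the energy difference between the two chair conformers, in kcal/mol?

2.02 kcal/mol

Chair I (iodo axial, cyano equatorial, trifluoromethyl equatorial): E = 0.46 kcal/mol.
Chair II (iodo equatorial, cyano axial, trifluoromethyl axial): E = 2.48 kcal/mol.
ΔE = 2.48 − 0.46 = 2.02 kcal/mol; chair I is more stable.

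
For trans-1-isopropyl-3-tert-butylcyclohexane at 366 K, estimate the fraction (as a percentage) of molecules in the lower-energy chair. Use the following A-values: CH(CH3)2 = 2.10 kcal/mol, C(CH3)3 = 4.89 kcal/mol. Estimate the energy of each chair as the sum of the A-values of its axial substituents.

97.9%

C1 and C3 have the same parity, so for the trans isomer the two substituents are one axial and one equatorial in each chair.
Chair I (isopropyl axial, tert-butyl equatorial): E = 2.10 kcal/mol; chair II (isopropyl equatorial, tert-butyl axial): E = 4.89 kcal/mol.
ΔG = 2.79 kcal/mol between the two chairs.
K = exp(ΔG/RT) with R = 1.987×10⁻³ kcal mol⁻¹ K⁻¹ and T = 366 K gives K ≈ 46.4.
Fraction in the lower-energy chair = K/(K+1) = 97.9%.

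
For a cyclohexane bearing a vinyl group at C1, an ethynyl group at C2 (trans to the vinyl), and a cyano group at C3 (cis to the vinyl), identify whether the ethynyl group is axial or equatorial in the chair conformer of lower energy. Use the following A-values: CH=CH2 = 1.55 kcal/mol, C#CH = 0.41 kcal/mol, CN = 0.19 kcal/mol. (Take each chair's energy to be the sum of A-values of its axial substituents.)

Chair I (vinyl axial, ethynyl axial, cyano axial): E = 2.15 kcal/mol.
Chair II (vinyl equatorial, ethynyl equatorial, cyano equatorial): E = 0.00 kcal/mol.
Chair II is the more stable (lower-energy) conformer, and in that chair the ethynyl group is equatorial.

equatorial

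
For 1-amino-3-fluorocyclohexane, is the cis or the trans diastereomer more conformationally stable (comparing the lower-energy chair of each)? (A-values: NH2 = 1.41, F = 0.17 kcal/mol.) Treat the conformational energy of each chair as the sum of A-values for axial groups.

At 1,3 positions (parity same): cis → (e,e or a,a); trans → (a,e or e,a).
Best chair for cis: E = 0.00 kcal/mol; best chair for trans: E = 0.17 kcal/mol.
The cis isomer is lower by 0.17 kcal/mol.

cis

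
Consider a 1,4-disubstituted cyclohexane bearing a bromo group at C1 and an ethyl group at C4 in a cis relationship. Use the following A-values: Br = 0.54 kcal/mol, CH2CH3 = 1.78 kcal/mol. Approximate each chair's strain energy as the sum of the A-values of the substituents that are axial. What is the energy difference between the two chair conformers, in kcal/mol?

1.24 kcal/mol

C1 and C4 have opposite parity, so for the cis isomer the two substituents are one axial and one equatorial in each chair.
Chair I (bromo axial, ethyl equatorial): E = 0.54 kcal/mol.
Chair II (bromo equatorial, ethyl axial): E = 1.78 kcal/mol.
ΔE = 1.78 − 0.54 = 1.24 kcal/mol; chair I is more stable.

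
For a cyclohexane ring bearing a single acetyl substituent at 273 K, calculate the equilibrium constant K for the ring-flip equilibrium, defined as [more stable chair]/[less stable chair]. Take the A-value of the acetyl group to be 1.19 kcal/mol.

One chair has the acetyl group axial (E = 1.19 kcal/mol) and the other has it equatorial (E = 0).
ΔG = 1.19 kcal/mol between the two chairs.
K = exp(ΔG/RT) with R = 1.987×10⁻³ kcal mol⁻¹ K⁻¹ and T = 273 K gives K ≈ 8.97.

K ≈ 8.97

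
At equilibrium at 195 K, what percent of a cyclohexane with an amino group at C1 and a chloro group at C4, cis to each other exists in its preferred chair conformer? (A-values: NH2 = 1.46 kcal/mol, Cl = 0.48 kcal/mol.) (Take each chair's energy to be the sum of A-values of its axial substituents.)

92.6%

C1 and C4 have opposite parity, so for the cis isomer the two substituents are one axial and one equatorial in each chair.
Chair I (amino axial, chloro equatorial): E = 1.46 kcal/mol; chair II (amino equatorial, chloro axial): E = 0.48 kcal/mol.
ΔG = 0.98 kcal/mol between the two chairs.
K = exp(ΔG/RT) with R = 1.987×10⁻³ kcal mol⁻¹ K⁻¹ and T = 195 K gives K ≈ 12.5.
Fraction in the lower-energy chair = K/(K+1) = 92.6%.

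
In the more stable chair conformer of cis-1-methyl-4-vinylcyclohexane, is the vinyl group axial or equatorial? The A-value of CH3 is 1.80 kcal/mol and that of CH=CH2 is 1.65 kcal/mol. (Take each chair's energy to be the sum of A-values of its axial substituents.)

axial

C1 and C4 have opposite parity, so for the cis isomer the two substituents are one axial and one equatorial in each chair.
Chair I (methyl axial, vinyl equatorial): E = 1.80 kcal/mol.
Chair II (methyl equatorial, vinyl axial): E = 1.65 kcal/mol.
Chair II is the more stable (lower-energy) conformer, and in that chair the vinyl group is axial.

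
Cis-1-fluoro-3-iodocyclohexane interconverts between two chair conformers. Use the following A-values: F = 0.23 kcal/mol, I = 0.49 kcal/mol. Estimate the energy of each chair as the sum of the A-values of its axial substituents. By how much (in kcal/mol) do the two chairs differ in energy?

0.72 kcal/mol

C1 and C3 have the same parity, so for the cis isomer the two substituents are e,e in one chair and a,a in the other.
Chair I (fluoro axial, iodo axial): E = 0.72 kcal/mol.
Chair II (fluoro equatorial, iodo equatorial): E = 0.00 kcal/mol.
ΔE = 0.72 − 0.00 = 0.72 kcal/mol; chair II is more stable.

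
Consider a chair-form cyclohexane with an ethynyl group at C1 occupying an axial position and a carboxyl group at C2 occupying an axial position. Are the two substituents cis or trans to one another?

C1 and C2 have opposite parity, so their axial bonds point in opposite directions.
With opposite-parity carbons, two substituents on the same face are one axial and one equatorial; opposite faces give both axial or both equatorial.
Here the groups are axial/axial → opposite face → trans.

trans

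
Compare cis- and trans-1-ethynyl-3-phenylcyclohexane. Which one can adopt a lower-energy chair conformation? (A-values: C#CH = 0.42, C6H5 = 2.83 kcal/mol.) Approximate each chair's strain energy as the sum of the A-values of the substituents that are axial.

cis

At 1,3 positions (parity same): cis → (e,e or a,a); trans → (a,e or e,a).
Best chair for cis: E = 0.00 kcal/mol; best chair for trans: E = 0.42 kcal/mol.
The cis isomer is lower by 0.42 kcal/mol.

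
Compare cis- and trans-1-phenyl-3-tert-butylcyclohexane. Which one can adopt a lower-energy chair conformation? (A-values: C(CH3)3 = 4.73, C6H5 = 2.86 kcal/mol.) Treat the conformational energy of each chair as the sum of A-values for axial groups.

cis

At 1,3 positions (parity same): cis → (e,e or a,a); trans → (a,e or e,a).
Best chair for cis: E = 0.00 kcal/mol; best chair for trans: E = 2.86 kcal/mol.
The cis isomer is lower by 2.86 kcal/mol.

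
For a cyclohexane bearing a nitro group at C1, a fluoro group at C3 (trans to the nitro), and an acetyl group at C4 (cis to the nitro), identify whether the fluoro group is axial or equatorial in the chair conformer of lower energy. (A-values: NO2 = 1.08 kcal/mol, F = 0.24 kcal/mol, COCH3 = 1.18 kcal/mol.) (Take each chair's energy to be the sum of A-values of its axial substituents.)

Chair I (nitro axial, fluoro equatorial, acetyl equatorial): E = 1.08 kcal/mol.
Chair II (nitro equatorial, fluoro axial, acetyl axial): E = 1.42 kcal/mol.
Chair I is the more stable (lower-energy) conformer, and in that chair the fluoro group is equatorial.

equatorial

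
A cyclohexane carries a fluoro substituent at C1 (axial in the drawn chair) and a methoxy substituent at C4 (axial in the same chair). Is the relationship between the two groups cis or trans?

C1 and C4 have opposite parity, so their axial bonds point in opposite directions.
With opposite-parity carbons, two substituents on the same face are one axial and one equatorial; opposite faces give both axial or both equatorial.
Here the groups are axial/axial → opposite face → trans.

trans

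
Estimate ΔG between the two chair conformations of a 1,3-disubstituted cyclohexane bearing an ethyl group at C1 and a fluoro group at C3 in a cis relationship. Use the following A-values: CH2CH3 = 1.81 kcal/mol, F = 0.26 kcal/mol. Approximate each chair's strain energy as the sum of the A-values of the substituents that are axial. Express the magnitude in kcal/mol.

2.07 kcal/mol

C1 and C3 have the same parity, so for the cis isomer the two substituents are e,e in one chair and a,a in the other.
Chair I (ethyl axial, fluoro axial): E = 2.07 kcal/mol.
Chair II (ethyl equatorial, fluoro equatorial): E = 0.00 kcal/mol.
ΔE = 2.07 − 0.00 = 2.07 kcal/mol; chair II is more stable.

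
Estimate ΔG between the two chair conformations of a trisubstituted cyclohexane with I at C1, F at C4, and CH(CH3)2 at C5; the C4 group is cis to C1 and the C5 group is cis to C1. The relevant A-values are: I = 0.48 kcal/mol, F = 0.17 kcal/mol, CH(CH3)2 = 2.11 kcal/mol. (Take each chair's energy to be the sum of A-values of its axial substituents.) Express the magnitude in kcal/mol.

2.42 kcal/mol

Chair I (iodo axial, fluoro equatorial, isopropyl axial): E = 2.59 kcal/mol.
Chair II (iodo equatorial, fluoro axial, isopropyl equatorial): E = 0.17 kcal/mol.
ΔE = 2.59 − 0.17 = 2.42 kcal/mol; chair II is more stable.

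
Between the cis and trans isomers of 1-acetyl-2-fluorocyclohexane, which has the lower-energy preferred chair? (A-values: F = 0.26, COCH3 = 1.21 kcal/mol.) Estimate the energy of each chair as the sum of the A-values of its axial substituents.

At 1,2 positions (parity opposite): cis → (a,e or e,a); trans → (e,e or a,a).
Best chair for cis: E = 0.26 kcal/mol; best chair for trans: E = 0.00 kcal/mol.
The trans isomer is lower by 0.26 kcal/mol.

trans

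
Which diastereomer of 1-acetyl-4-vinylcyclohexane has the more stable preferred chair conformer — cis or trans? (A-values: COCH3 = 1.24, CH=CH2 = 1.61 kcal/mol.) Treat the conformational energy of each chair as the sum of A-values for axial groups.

At 1,4 positions (parity opposite): cis → (a,e or e,a); trans → (e,e or a,a).
Best chair for cis: E = 1.24 kcal/mol; best chair for trans: E = 0.00 kcal/mol.
The trans isomer is lower by 1.24 kcal/mol.

trans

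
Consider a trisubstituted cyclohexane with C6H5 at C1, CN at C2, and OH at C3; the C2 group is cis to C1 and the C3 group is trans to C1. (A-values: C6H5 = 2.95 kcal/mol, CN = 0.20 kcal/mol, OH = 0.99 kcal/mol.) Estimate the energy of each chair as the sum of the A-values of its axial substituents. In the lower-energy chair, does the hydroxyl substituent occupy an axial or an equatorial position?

axial

Chair I (phenyl axial, cyano equatorial, hydroxyl equatorial): E = 2.95 kcal/mol.
Chair II (phenyl equatorial, cyano axial, hydroxyl axial): E = 1.19 kcal/mol.
Chair II is the more stable (lower-energy) conformer, and in that chair the hydroxyl group is axial.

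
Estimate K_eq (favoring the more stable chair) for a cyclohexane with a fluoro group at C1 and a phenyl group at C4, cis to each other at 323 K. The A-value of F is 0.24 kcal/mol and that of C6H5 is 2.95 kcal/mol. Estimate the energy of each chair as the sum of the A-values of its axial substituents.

K ≈ 68.2

C1 and C4 have opposite parity, so for the cis isomer the two substituents are one axial and one equatorial in each chair.
Chair I (fluoro axial, phenyl equatorial): E = 0.24 kcal/mol; chair II (fluoro equatorial, phenyl axial): E = 2.95 kcal/mol.
ΔG = 2.71 kcal/mol between the two chairs.
K = exp(ΔG/RT) with R = 1.987×10⁻³ kcal mol⁻¹ K⁻¹ and T = 323 K gives K ≈ 68.2.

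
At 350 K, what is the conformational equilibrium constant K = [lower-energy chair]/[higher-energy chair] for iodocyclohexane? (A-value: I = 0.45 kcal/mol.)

One chair has the iodo group axial (E = 0.45 kcal/mol) and the other has it equatorial (E = 0).
ΔG = 0.45 kcal/mol between the two chairs.
K = exp(ΔG/RT) with R = 1.987×10⁻³ kcal mol⁻¹ K⁻¹ and T = 350 K gives K ≈ 1.91.

K ≈ 1.91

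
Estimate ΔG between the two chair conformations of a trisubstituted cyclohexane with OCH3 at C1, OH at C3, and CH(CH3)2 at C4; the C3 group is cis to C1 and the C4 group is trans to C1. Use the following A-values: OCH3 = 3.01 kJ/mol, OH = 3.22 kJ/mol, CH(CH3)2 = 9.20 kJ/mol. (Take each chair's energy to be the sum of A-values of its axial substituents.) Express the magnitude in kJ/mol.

15.43 kJ/mol

Chair I (methoxy axial, hydroxyl axial, isopropyl axial): E = 15.43 kJ/mol.
Chair II (methoxy equatorial, hydroxyl equatorial, isopropyl equatorial): E = 0.00 kJ/mol.
ΔE = 15.43 − 0.00 = 15.43 kJ/mol; chair II is more stable.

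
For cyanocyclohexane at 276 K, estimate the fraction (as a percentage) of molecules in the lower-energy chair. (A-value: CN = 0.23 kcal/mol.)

One chair has the cyano group axial (E = 0.23 kcal/mol) and the other has it equatorial (E = 0).
ΔG = 0.23 kcal/mol between the two chairs.
K = exp(ΔG/RT) with R = 1.987×10⁻³ kcal mol⁻¹ K⁻¹ and T = 276 K gives K ≈ 1.52.
Fraction in the lower-energy chair = K/(K+1) = 60.3%.

60.3%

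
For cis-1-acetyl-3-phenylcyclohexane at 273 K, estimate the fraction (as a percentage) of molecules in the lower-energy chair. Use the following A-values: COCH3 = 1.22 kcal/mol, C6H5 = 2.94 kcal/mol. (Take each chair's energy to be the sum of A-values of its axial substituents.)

100.0%

C1 and C3 have the same parity, so for the cis isomer the two substituents are e,e in one chair and a,a in the other.
Chair I (acetyl axial, phenyl axial): E = 4.16 kcal/mol; chair II (acetyl equatorial, phenyl equatorial): E = 0.00 kcal/mol.
ΔG = 4.16 kcal/mol between the two chairs.
K = exp(ΔG/RT) with R = 1.987×10⁻³ kcal mol⁻¹ K⁻¹ and T = 273 K gives K ≈ 2.14e+03.
Fraction in the lower-energy chair = K/(K+1) = 100.0%.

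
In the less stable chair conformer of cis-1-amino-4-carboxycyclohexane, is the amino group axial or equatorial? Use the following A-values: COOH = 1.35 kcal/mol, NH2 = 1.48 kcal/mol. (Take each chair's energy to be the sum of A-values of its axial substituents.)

axial

C1 and C4 have opposite parity, so for the cis isomer the two substituents are one axial and one equatorial in each chair.
Chair I (carboxyl axial, amino equatorial): E = 1.35 kcal/mol.
Chair II (carboxyl equatorial, amino axial): E = 1.48 kcal/mol.
Chair II is the less stable (higher-energy) conformer, and in that chair the amino group is axial.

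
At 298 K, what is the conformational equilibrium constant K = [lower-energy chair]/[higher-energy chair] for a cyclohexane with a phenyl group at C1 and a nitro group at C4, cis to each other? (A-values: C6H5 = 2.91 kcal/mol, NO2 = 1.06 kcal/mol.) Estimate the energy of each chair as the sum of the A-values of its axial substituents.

K ≈ 22.7

C1 and C4 have opposite parity, so for the cis isomer the two substituents are one axial and one equatorial in each chair.
Chair I (phenyl axial, nitro equatorial): E = 2.91 kcal/mol; chair II (phenyl equatorial, nitro axial): E = 1.06 kcal/mol.
ΔG = 1.85 kcal/mol between the two chairs.
K = exp(ΔG/RT) with R = 1.987×10⁻³ kcal mol⁻¹ K⁻¹ and T = 298 K gives K ≈ 22.7.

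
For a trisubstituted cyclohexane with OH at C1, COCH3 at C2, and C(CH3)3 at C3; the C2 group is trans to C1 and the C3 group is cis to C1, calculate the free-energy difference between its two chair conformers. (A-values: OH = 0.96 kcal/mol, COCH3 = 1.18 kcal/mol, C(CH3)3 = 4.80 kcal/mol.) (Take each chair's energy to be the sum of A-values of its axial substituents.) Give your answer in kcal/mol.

6.94 kcal/mol

Chair I (hydroxyl axial, acetyl axial, tert-butyl axial): E = 6.94 kcal/mol.
Chair II (hydroxyl equatorial, acetyl equatorial, tert-butyl equatorial): E = 0.00 kcal/mol.
ΔE = 6.94 − 0.00 = 6.94 kcal/mol; chair II is more stable.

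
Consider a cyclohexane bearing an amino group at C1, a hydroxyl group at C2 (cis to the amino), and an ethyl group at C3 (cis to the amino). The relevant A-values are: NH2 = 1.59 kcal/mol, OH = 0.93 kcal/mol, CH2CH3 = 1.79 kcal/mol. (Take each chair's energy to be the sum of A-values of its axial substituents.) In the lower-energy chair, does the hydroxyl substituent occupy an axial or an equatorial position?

Chair I (amino axial, hydroxyl equatorial, ethyl axial): E = 3.38 kcal/mol.
Chair II (amino equatorial, hydroxyl axial, ethyl equatorial): E = 0.93 kcal/mol.
Chair II is the more stable (lower-energy) conformer, and in that chair the hydroxyl group is axial.

axial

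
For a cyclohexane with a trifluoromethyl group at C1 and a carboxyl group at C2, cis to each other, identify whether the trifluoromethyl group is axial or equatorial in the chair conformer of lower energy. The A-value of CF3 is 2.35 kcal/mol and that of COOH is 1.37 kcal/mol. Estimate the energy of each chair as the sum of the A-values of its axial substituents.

C1 and C2 have opposite parity, so for the cis isomer the two substituents are one axial and one equatorial in each chair.
Chair I (trifluoromethyl axial, carboxyl equatorial): E = 2.35 kcal/mol.
Chair II (trifluoromethyl equatorial, carboxyl axial): E = 1.37 kcal/mol.
Chair II is the more stable (lower-energy) conformer, and in that chair the trifluoromethyl group is equatorial.

equatorial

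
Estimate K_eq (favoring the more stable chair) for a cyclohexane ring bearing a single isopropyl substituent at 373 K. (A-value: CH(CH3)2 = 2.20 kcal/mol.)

One chair has the isopropyl group axial (E = 2.20 kcal/mol) and the other has it equatorial (E = 0).
ΔG = 2.20 kcal/mol between the two chairs.
K = exp(ΔG/RT) with R = 1.987×10⁻³ kcal mol⁻¹ K⁻¹ and T = 373 K gives K ≈ 19.5.

K ≈ 19.5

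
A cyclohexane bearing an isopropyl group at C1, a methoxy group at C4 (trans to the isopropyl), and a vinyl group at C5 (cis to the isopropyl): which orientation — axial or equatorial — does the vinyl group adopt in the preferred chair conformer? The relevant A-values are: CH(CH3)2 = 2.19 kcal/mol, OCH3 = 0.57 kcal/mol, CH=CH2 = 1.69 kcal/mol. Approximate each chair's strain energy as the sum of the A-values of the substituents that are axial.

equatorial

Chair I (isopropyl axial, methoxy axial, vinyl axial): E = 4.45 kcal/mol.
Chair II (isopropyl equatorial, methoxy equatorial, vinyl equatorial): E = 0.00 kcal/mol.
Chair II is the more stable (lower-energy) conformer, and in that chair the vinyl group is equatorial.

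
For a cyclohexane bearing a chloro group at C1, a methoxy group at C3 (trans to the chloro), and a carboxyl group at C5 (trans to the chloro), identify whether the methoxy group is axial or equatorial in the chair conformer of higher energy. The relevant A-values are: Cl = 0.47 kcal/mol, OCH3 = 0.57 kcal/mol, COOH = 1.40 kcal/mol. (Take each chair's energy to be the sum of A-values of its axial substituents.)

axial

Chair I (chloro axial, methoxy equatorial, carboxyl equatorial): E = 0.47 kcal/mol.
Chair II (chloro equatorial, methoxy axial, carboxyl axial): E = 1.97 kcal/mol.
Chair II is the less stable (higher-energy) conformer, and in that chair the methoxy group is axial.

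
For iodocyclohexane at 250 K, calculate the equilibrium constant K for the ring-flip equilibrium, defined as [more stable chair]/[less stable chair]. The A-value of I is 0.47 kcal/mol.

K ≈ 2.58

One chair has the iodo group axial (E = 0.47 kcal/mol) and the other has it equatorial (E = 0).
ΔG = 0.47 kcal/mol between the two chairs.
K = exp(ΔG/RT) with R = 1.987×10⁻³ kcal mol⁻¹ K⁻¹ and T = 250 K gives K ≈ 2.58.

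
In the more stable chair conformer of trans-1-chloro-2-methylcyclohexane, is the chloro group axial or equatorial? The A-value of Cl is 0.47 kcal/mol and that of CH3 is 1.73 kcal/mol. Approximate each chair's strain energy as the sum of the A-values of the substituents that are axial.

C1 and C2 have opposite parity, so for the trans isomer the two substituents are e,e in one chair and a,a in the other.
Chair I (chloro axial, methyl axial): E = 2.20 kcal/mol.
Chair II (chloro equatorial, methyl equatorial): E = 0.00 kcal/mol.
Chair II is the more stable (lower-energy) conformer, and in that chair the chloro group is equatorial.

equatorial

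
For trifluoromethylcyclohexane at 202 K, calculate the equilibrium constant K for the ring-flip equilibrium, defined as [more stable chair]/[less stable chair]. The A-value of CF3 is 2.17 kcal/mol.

One chair has the trifluoromethyl group axial (E = 2.17 kcal/mol) and the other has it equatorial (E = 0).
ΔG = 2.17 kcal/mol between the two chairs.
K = exp(ΔG/RT) with R = 1.987×10⁻³ kcal mol⁻¹ K⁻¹ and T = 202 K gives K ≈ 223.

K ≈ 223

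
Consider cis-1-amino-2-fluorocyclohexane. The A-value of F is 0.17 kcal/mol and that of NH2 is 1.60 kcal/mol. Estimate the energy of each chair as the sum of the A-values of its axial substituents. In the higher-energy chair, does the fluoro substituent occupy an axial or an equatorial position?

equatorial

C1 and C2 have opposite parity, so for the cis isomer the two substituents are one axial and one equatorial in each chair.
Chair I (fluoro axial, amino equatorial): E = 0.17 kcal/mol.
Chair II (fluoro equatorial, amino axial): E = 1.60 kcal/mol.
Chair II is the less stable (higher-energy) conformer, and in that chair the fluoro group is equatorial.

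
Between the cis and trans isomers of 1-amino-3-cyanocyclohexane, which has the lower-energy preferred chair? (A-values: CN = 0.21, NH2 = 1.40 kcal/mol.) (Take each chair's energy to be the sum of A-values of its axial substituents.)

cis

At 1,3 positions (parity same): cis → (e,e or a,a); trans → (a,e or e,a).
Best chair for cis: E = 0.00 kcal/mol; best chair for trans: E = 0.21 kcal/mol.
The cis isomer is lower by 0.21 kcal/mol.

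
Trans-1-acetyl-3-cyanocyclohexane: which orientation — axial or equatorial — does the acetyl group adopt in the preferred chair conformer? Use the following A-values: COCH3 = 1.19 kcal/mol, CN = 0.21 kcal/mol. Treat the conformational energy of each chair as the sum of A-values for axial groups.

equatorial

C1 and C3 have the same parity, so for the trans isomer the two substituents are one axial and one equatorial in each chair.
Chair I (acetyl axial, cyano equatorial): E = 1.19 kcal/mol.
Chair II (acetyl equatorial, cyano axial): E = 0.21 kcal/mol.
Chair II is the more stable (lower-energy) conformer, and in that chair the acetyl group is equatorial.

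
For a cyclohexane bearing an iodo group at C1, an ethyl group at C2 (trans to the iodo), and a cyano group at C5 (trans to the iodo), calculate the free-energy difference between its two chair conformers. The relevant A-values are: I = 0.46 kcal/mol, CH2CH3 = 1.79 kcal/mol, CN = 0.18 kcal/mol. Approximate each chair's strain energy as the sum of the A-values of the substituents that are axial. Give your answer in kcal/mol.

Chair I (iodo axial, ethyl axial, cyano equatorial): E = 2.25 kcal/mol.
Chair II (iodo equatorial, ethyl equatorial, cyano axial): E = 0.18 kcal/mol.
ΔE = 2.25 − 0.18 = 2.07 kcal/mol; chair II is more stable.

2.07 kcal/mol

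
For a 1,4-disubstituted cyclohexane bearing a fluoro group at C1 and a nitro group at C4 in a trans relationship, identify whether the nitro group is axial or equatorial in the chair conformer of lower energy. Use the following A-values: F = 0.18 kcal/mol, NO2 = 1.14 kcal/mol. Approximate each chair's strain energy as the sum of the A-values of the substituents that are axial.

equatorial

C1 and C4 have opposite parity, so for the trans isomer the two substituents are e,e in one chair and a,a in the other.
Chair I (fluoro axial, nitro axial): E = 1.32 kcal/mol.
Chair II (fluoro equatorial, nitro equatorial): E = 0.00 kcal/mol.
Chair II is the more stable (lower-energy) conformer, and in that chair the nitro group is equatorial.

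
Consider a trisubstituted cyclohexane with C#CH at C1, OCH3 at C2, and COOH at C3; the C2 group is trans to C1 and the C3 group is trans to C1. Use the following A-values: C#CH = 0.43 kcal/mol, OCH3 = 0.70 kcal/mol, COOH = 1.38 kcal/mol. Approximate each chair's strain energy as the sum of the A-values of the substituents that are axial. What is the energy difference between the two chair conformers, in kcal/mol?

0.25 kcal/mol

Chair I (ethynyl axial, methoxy axial, carboxyl equatorial): E = 1.13 kcal/mol.
Chair II (ethynyl equatorial, methoxy equatorial, carboxyl axial): E = 1.38 kcal/mol.
ΔE = 1.38 − 1.13 = 0.25 kcal/mol; chair I is more stable.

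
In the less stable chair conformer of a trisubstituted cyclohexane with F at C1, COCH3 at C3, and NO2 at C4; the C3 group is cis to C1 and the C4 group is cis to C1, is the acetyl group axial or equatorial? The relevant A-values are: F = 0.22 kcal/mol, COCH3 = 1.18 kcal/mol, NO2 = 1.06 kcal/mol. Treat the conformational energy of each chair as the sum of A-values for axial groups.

Chair I (fluoro axial, acetyl axial, nitro equatorial): E = 1.40 kcal/mol.
Chair II (fluoro equatorial, acetyl equatorial, nitro axial): E = 1.06 kcal/mol.
Chair I is the less stable (higher-energy) conformer, and in that chair the acetyl group is axial.

axial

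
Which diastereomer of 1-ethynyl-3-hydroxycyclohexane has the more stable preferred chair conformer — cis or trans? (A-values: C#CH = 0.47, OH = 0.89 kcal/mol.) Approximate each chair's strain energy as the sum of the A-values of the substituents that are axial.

cis

At 1,3 positions (parity same): cis → (e,e or a,a); trans → (a,e or e,a).
Best chair for cis: E = 0.00 kcal/mol; best chair for trans: E = 0.47 kcal/mol.
The cis isomer is lower by 0.47 kcal/mol.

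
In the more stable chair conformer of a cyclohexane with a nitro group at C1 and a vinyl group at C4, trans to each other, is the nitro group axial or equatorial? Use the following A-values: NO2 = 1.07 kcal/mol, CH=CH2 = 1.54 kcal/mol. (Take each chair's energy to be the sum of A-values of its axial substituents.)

C1 and C4 have opposite parity, so for the trans isomer the two substituents are e,e in one chair and a,a in the other.
Chair I (nitro axial, vinyl axial): E = 2.61 kcal/mol.
Chair II (nitro equatorial, vinyl equatorial): E = 0.00 kcal/mol.
Chair II is the more stable (lower-energy) conformer, and in that chair the nitro group is equatorial.

equatorial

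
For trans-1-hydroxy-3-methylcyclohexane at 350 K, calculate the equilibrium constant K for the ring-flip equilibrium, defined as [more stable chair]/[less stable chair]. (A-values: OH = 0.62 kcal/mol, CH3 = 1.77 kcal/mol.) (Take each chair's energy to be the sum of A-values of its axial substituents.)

K ≈ 5.23

C1 and C3 have the same parity, so for the trans isomer the two substituents are one axial and one equatorial in each chair.
Chair I (hydroxyl axial, methyl equatorial): E = 0.62 kcal/mol; chair II (hydroxyl equatorial, methyl axial): E = 1.77 kcal/mol.
ΔG = 1.15 kcal/mol between the two chairs.
K = exp(ΔG/RT) with R = 1.987×10⁻³ kcal mol⁻¹ K⁻¹ and T = 350 K gives K ≈ 5.23.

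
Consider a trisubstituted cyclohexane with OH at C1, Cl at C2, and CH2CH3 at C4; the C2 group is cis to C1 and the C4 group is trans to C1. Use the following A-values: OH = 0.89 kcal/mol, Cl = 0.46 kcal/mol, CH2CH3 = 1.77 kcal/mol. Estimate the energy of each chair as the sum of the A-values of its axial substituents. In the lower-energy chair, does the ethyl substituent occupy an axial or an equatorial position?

equatorial

Chair I (hydroxyl axial, chloro equatorial, ethyl axial): E = 2.66 kcal/mol.
Chair II (hydroxyl equatorial, chloro axial, ethyl equatorial): E = 0.46 kcal/mol.
Chair II is the more stable (lower-energy) conformer, and in that chair the ethyl group is equatorial.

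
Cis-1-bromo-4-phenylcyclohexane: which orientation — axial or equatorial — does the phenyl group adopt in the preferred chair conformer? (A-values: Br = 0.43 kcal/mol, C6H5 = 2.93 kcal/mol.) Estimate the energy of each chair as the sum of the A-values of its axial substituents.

C1 and C4 have opposite parity, so for the cis isomer the two substituents are one axial and one equatorial in each chair.
Chair I (bromo axial, phenyl equatorial): E = 0.43 kcal/mol.
Chair II (bromo equatorial, phenyl axial): E = 2.93 kcal/mol.
Chair I is the more stable (lower-energy) conformer, and in that chair the phenyl group is equatorial.

equatorial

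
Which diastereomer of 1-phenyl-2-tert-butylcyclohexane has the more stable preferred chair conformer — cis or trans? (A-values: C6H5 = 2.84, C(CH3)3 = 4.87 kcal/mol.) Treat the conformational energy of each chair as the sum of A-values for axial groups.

trans

At 1,2 positions (parity opposite): cis → (a,e or e,a); trans → (e,e or a,a).
Best chair for cis: E = 2.84 kcal/mol; best chair for trans: E = 0.00 kcal/mol.
The trans isomer is lower by 2.84 kcal/mol.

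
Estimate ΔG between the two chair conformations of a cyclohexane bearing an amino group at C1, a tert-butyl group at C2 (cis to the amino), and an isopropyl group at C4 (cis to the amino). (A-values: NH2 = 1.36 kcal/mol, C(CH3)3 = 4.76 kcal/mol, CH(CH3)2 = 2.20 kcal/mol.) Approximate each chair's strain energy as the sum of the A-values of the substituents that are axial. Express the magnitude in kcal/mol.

5.60 kcal/mol

Chair I (amino axial, tert-butyl equatorial, isopropyl equatorial): E = 1.36 kcal/mol.
Chair II (amino equatorial, tert-butyl axial, isopropyl axial): E = 6.96 kcal/mol.
ΔE = 6.96 − 1.36 = 5.60 kcal/mol; chair I is more stable.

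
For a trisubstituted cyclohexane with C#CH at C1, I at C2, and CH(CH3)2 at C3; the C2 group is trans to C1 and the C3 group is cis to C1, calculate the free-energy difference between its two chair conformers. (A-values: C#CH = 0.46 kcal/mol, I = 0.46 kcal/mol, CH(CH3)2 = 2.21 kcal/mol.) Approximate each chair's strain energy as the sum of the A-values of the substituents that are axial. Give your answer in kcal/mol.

Chair I (ethynyl axial, iodo axial, isopropyl axial): E = 3.13 kcal/mol.
Chair II (ethynyl equatorial, iodo equatorial, isopropyl equatorial): E = 0.00 kcal/mol.
ΔE = 3.13 − 0.00 = 3.13 kcal/mol; chair II is more stable.

3.13 kcal/mol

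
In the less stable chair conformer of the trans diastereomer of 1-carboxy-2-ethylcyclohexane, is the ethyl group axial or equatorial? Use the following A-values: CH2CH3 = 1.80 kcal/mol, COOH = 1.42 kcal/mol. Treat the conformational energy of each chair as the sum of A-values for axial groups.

C1 and C2 have opposite parity, so for the trans isomer the two substituents are e,e in one chair and a,a in the other.
Chair I (ethyl axial, carboxyl axial): E = 3.22 kcal/mol.
Chair II (ethyl equatorial, carboxyl equatorial): E = 0.00 kcal/mol.
Chair I is the less stable (higher-energy) conformer, and in that chair the ethyl group is axial.

axial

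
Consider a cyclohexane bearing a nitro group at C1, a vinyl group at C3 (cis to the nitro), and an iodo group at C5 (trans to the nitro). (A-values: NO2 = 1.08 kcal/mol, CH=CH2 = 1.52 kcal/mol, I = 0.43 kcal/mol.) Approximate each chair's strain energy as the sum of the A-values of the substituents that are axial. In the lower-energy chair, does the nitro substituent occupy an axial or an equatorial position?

Chair I (nitro axial, vinyl axial, iodo equatorial): E = 2.60 kcal/mol.
Chair II (nitro equatorial, vinyl equatorial, iodo axial): E = 0.43 kcal/mol.
Chair II is the more stable (lower-energy) conformer, and in that chair the nitro group is equatorial.

equatorial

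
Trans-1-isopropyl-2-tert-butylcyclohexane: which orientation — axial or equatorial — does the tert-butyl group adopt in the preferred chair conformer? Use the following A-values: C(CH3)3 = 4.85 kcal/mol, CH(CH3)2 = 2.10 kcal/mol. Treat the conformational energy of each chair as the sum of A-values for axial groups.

C1 and C2 have opposite parity, so for the trans isomer the two substituents are e,e in one chair and a,a in the other.
Chair I (tert-butyl axial, isopropyl axial): E = 6.95 kcal/mol.
Chair II (tert-butyl equatorial, isopropyl equatorial): E = 0.00 kcal/mol.
Chair II is the more stable (lower-energy) conformer, and in that chair the tert-butyl group is equatorial.

equatorial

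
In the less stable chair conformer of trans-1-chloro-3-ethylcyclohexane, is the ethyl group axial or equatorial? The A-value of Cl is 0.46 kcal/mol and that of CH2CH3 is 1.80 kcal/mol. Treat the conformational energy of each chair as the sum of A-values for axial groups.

C1 and C3 have the same parity, so for the trans isomer the two substituents are one axial and one equatorial in each chair.
Chair I (chloro axial, ethyl equatorial): E = 0.46 kcal/mol.
Chair II (chloro equatorial, ethyl axial): E = 1.80 kcal/mol.
Chair II is the less stable (higher-energy) conformer, and in that chair the ethyl group is axial.

axial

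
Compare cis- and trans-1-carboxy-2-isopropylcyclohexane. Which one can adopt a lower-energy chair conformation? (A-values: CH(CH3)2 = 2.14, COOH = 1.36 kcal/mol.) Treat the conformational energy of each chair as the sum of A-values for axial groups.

At 1,2 positions (parity opposite): cis → (a,e or e,a); trans → (e,e or a,a).
Best chair for cis: E = 1.36 kcal/mol; best chair for trans: E = 0.00 kcal/mol.
The trans isomer is lower by 1.36 kcal/mol.

trans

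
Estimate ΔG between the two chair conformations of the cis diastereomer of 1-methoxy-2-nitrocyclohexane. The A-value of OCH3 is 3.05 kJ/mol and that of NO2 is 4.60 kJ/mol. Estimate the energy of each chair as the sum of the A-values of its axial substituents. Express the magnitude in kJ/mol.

C1 and C2 have opposite parity, so for the cis isomer the two substituents are one axial and one equatorial in each chair.
Chair I (methoxy axial, nitro equatorial): E = 3.05 kJ/mol.
Chair II (methoxy equatorial, nitro axial): E = 4.60 kJ/mol.
ΔE = 4.60 − 3.05 = 1.55 kJ/mol; chair I is more stable.

1.55 kJ/mol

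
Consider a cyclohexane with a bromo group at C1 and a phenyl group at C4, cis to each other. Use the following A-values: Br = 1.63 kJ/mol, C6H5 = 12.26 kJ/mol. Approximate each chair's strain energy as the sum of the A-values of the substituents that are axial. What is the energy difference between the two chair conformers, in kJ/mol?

10.63 kJ/mol

C1 and C4 have opposite parity, so for the cis isomer the two substituents are one axial and one equatorial in each chair.
Chair I (bromo axial, phenyl equatorial): E = 1.63 kJ/mol.
Chair II (bromo equatorial, phenyl axial): E = 12.26 kJ/mol.
ΔE = 12.26 − 1.63 = 10.63 kJ/mol; chair I is more stable.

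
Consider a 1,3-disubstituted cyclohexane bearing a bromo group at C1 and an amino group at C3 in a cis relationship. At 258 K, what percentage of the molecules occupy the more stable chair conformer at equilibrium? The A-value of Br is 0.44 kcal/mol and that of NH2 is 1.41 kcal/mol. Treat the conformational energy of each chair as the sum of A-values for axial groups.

97.4%

C1 and C3 have the same parity, so for the cis isomer the two substituents are e,e in one chair and a,a in the other.
Chair I (bromo axial, amino axial): E = 1.85 kcal/mol; chair II (bromo equatorial, amino equatorial): E = 0.00 kcal/mol.
ΔG = 1.85 kcal/mol between the two chairs.
K = exp(ΔG/RT) with R = 1.987×10⁻³ kcal mol⁻¹ K⁻¹ and T = 258 K gives K ≈ 36.9.
Fraction in the lower-energy chair = K/(K+1) = 97.4%.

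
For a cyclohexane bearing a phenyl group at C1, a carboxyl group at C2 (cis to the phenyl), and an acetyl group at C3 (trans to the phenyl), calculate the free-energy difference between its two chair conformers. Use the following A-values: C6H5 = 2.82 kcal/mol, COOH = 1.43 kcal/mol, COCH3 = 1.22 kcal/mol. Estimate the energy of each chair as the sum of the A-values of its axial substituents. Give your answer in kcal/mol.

Chair I (phenyl axial, carboxyl equatorial, acetyl equatorial): E = 2.82 kcal/mol.
Chair II (phenyl equatorial, carboxyl axial, acetyl axial): E = 2.65 kcal/mol.
ΔE = 2.82 − 2.65 = 0.17 kcal/mol; chair II is more stable.

0.17 kcal/mol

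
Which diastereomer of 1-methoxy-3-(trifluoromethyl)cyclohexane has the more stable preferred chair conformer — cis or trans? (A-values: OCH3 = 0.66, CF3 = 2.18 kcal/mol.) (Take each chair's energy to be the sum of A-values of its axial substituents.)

cis

At 1,3 positions (parity same): cis → (e,e or a,a); trans → (a,e or e,a).
Best chair for cis: E = 0.00 kcal/mol; best chair for trans: E = 0.66 kcal/mol.
The cis isomer is lower by 0.66 kcal/mol.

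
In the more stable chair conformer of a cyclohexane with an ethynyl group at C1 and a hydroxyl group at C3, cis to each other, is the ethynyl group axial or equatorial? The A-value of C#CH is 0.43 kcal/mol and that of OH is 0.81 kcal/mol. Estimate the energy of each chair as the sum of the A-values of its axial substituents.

equatorial

C1 and C3 have the same parity, so for the cis isomer the two substituents are e,e in one chair and a,a in the other.
Chair I (ethynyl axial, hydroxyl axial): E = 1.24 kcal/mol.
Chair II (ethynyl equatorial, hydroxyl equatorial): E = 0.00 kcal/mol.
Chair II is the more stable (lower-energy) conformer, and in that chair the ethynyl group is equatorial.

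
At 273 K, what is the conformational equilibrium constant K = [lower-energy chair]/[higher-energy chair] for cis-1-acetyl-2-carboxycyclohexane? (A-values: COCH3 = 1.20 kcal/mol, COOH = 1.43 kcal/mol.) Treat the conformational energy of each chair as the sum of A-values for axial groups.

C1 and C2 have opposite parity, so for the cis isomer the two substituents are one axial and one equatorial in each chair.
Chair I (acetyl axial, carboxyl equatorial): E = 1.20 kcal/mol; chair II (acetyl equatorial, carboxyl axial): E = 1.43 kcal/mol.
ΔG = 0.23 kcal/mol between the two chairs.
K = exp(ΔG/RT) with R = 1.987×10⁻³ kcal mol⁻¹ K⁻¹ and T = 273 K gives K ≈ 1.53.

K ≈ 1.53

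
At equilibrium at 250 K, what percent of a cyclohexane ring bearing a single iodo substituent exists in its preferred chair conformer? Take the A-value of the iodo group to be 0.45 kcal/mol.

One chair has the iodo group axial (E = 0.45 kcal/mol) and the other has it equatorial (E = 0).
ΔG = 0.45 kcal/mol between the two chairs.
K = exp(ΔG/RT) with R = 1.987×10⁻³ kcal mol⁻¹ K⁻¹ and T = 250 K gives K ≈ 2.47.
Fraction in the lower-energy chair = K/(K+1) = 71.2%.

71.2%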